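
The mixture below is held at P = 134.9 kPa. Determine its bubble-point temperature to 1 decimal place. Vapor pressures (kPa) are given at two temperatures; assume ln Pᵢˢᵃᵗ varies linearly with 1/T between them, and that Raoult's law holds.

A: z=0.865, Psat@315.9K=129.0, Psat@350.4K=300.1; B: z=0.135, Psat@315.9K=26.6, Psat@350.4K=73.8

Bubble-point temperature: ΣzᵢPᵢˢᵃᵗ(T) = P. Interpolate ln Pᵢˢᵃᵗ = aᵢ + bᵢ/T.
  T = 315.9 K: ΣzᵢPᵢˢᵃᵗ = 115.18 kPa
  T = 350.4 K: ΣzᵢPᵢˢᵃᵗ = 269.55 kPa
  T = 333.1 K: ΣzᵢPᵢˢᵃᵗ = 179.88 kPa
  T = 324.5 K: ΣzᵢPᵢˢᵃᵗ = 144.78 kPa
  T = 320.2 K: ΣzᵢPᵢˢᵃᵗ = 129.33 kPa
  T = 322.4 K: ΣzᵢPᵢˢᵃᵗ = 137.07 kPa
Interpolating between 320.2 K and 322.4 K gives T ≈ 321.8 K.

T = 321.8 K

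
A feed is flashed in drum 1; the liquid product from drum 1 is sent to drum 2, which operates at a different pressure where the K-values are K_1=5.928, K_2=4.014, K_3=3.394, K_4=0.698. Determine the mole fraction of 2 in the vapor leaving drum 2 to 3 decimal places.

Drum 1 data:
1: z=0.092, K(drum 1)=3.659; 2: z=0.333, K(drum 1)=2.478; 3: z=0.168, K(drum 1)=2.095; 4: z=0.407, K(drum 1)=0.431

y_2 (drum 2) = 0.207

Drum 1:
Rachford–Rice: g(ψ₁) = Σ zᵢ(Kᵢ−1)/(1+ψ₁(Kᵢ−1)) = 0.
Feasibility: ΣzᵢKᵢ = 1.689, Σzᵢ/Kᵢ = 1.184 — both > 1, two phases present.
Newton–Raphson from ψ₁ = 0.5:
  ψ₁ = 0.500: g = 0.1832, g' = -0.702 → ψ₁ = 0.761
  ψ₁ = 0.761: g = 0.0044, g' = -0.702 → ψ₁ = 0.767
Converged at ψ₁ = 0.767.
Drum-1 compositions:
  1: x = 0.030, y = 0.111
  2: x = 0.156, y = 0.387
  3: x = 0.091, y = 0.191
  4: x = 0.722, y = 0.311
Drum-2 feed = drum-1 liquid: z₂ = (0.0303, 0.1560, 0.0913, 0.7224).
Drum 2:
Material balance + equilibrium reduce to Σ zᵢ(Kᵢ−1)/(1+ψ₂(Kᵢ−1)) = 0.
g(0) = ΣzᵢKᵢ − 1 = 0.620 and g(1) = 1 − Σzᵢ/Kᵢ = -0.106, so a root lies in (0, 1).
Newton–Raphson from ψ₂ = 0.5:
  ψ₂ = 0.500: g = 0.0732, g' = -0.487 → ψ₂ = 0.650
  ψ₂ = 0.650: g = 0.0083, g' = -0.385 → ψ₂ = 0.672
Converged at ψ₂ = 0.672.
  1: x = 0.007, y = 0.042
  2: x = 0.052, y = 0.207
  3: x = 0.035, y = 0.119
  4: x = 0.906, y = 0.633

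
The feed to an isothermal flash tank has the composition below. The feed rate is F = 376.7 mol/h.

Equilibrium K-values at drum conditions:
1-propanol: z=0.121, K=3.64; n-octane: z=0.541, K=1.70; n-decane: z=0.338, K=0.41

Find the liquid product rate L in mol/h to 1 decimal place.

L = 95.6 mol/h

Newton–Raphson from β = 0.5:
  β = 0.500: g = 0.1353, g' = -0.539 → β = 0.751
  β = 0.751: g = -0.0029, g' = -0.588 → β = 0.746
Converged at β = 0.746.
Then V = β·F = 0.7463·376.7 = 281.1 mol/h and L = F − V = 95.6 mol/h.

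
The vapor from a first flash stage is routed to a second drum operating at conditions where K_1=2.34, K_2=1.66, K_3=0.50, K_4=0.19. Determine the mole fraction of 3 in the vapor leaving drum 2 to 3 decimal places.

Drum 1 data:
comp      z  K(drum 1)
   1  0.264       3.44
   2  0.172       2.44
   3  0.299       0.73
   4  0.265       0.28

Drum 1:
Let ψ₁ = V/F and solve Σ zᵢ(Kᵢ−1)/(1+ψ₁(Kᵢ−1)) = 0.
Feasibility: ΣzᵢKᵢ = 1.620, Σzᵢ/Kᵢ = 1.503 — both > 1, two phases present.
Newton–Raphson from ψ₁ = 0.63:
  ψ₁ = 0.630: g = -0.0627, g' = -0.834 → ψ₁ = 0.555
  ψ₁ = 0.555: g = -0.0013, g' = -0.805 → ψ₁ = 0.553
Converged at ψ₁ = 0.553.
Drum-1 compositions:
  1: x = 0.112, y = 0.386
  2: x = 0.096, y = 0.234
  3: x = 0.351, y = 0.257
  4: x = 0.440, y = 0.123
Drum-2 feed = drum-1 vapor: z₂ = (0.3865, 0.2336, 0.2566, 0.1233).
Drum 2:
Rachford–Rice: g(ψ₂) = Σ zᵢ(Kᵢ−1)/(1+ψ₂(Kᵢ−1)) = 0.
Feasibility: ΣzᵢKᵢ = 1.444, Σzᵢ/Kᵢ = 1.468 — both > 1, two phases present.
Newton iteration, ψ₂⁰ = 0.46:
  ψ₂ = 0.460: g = 0.1128, g' = -0.639 → ψ₂ = 0.637
  ψ₂ = 0.637: g = -0.0063, g' = -0.735 → ψ₂ = 0.628
Converged at ψ₂ = 0.628.
  1: x = 0.210, y = 0.491
  2: x = 0.165, y = 0.274
  3: x = 0.374, y = 0.187
  4: x = 0.251, y = 0.048

y_3 (drum 2) = 0.187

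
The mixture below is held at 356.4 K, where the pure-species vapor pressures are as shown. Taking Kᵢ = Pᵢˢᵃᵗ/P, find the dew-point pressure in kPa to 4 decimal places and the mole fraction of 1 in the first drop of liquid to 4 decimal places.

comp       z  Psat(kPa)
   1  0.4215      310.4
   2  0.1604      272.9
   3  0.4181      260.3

Pdew = 281.5387 kPa, x_1 = 0.3823

At the dew point ψ → 1, so Σzᵢ/Kᵢ = 1 with Kᵢ = Pᵢˢᵃᵗ/P ⇒ 1/P = Σzᵢ/Pᵢˢᵃᵗ.
1/P = 0.4215/310.4 + 0.1604/272.9 + 0.4181/260.3 = 0.0035519 ⇒ P = 281.5387 kPa
xᵢ = zᵢP/Pᵢˢᵃᵗ ⇒ x_1 = 0.4215·281.5387/310.4 = 0.3823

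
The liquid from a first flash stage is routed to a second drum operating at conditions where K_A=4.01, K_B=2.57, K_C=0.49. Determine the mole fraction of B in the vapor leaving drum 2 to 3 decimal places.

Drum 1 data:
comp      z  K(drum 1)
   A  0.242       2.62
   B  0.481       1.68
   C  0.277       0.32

y_B (drum 2) = 0.447

Drum 1:
Let ψ₁ = V/F and solve Σ zᵢ(Kᵢ−1)/(1+ψ₁(Kᵢ−1)) = 0.
Check two-phase: ΣzᵢKᵢ = 1.531 > 1 and Σzᵢ/Kᵢ = 1.244 > 1, so g(0) = 0.531 > 0 and g(1) = -0.244 < 0.
Newton iteration, ψ₁⁰ = 0.43:
  ψ₁ = 0.430: g = 0.2180, g' = -0.610 → ψ₁ = 0.788
  ψ₁ = 0.788: g = -0.0203, g' = -0.811 → ψ₁ = 0.763
  ψ₁ = 0.763: g = -0.0004, g' = -0.776 → ψ₁ = 0.762
Converged at ψ₁ = 0.762.
Drum-1 compositions:
  A: x = 0.108, y = 0.284
  B: x = 0.317, y = 0.532
  C: x = 0.575, y = 0.184
Drum-2 feed = drum-1 liquid: z₂ = (0.1083, 0.3168, 0.5749).
Drum 2:
Newton iteration, ψ₂⁰ = 0.5:
  ψ₂ = 0.500: g = 0.0153, g' = -0.671 → ψ₂ = 0.523
Converged at ψ₂ = 0.523.
  A: x = 0.042, y = 0.169
  B: x = 0.174, y = 0.447
  C: x = 0.784, y = 0.384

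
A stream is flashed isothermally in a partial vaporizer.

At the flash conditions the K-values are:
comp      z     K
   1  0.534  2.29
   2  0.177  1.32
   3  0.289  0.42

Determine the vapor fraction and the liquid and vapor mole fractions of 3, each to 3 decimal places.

ψ = 0.919, x_3 = 0.619, y_3 = 0.260

Newton iteration, ψ⁰ = 0.5:
  ψ = 0.500: g = 0.2315, g' = -0.535 → ψ = 0.933
  ψ = 0.933: g = -0.0090, g' = -0.655 → ψ = 0.919
Converged at ψ = 0.919.
Compositions from xᵢ = zᵢ/(1+ψ(Kᵢ−1)), yᵢ = Kᵢxᵢ:
  1: x = 0.244, y = 0.560
  2: x = 0.137, y = 0.181
  3: x = 0.619, y = 0.260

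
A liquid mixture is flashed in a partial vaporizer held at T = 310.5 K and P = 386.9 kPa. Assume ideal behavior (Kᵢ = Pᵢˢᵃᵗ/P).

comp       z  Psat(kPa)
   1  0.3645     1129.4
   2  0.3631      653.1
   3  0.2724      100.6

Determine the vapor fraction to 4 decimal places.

ψ = 0.7487

Raoult's law: Kᵢ = Pᵢˢᵃᵗ/P = Pᵢˢᵃᵗ/386.9.
  K_1 = 1129.4/386.9 = 2.919101, K_2 = 653.1/386.9 = 1.688033, K_3 = 100.6/386.9 = 0.260016
Rachford–Rice: g(ψ) = Σ zᵢ(Kᵢ−1)/(1+ψ(Kᵢ−1)) = 0.
g(0) = ΣzᵢKᵢ − 1 = 0.7478 and g(1) = 1 − Σzᵢ/Kᵢ = -0.3876, so a root lies in (0, 1).
Iterate (Newton) starting at ψ = 0.5:
  ψ = 0.5000: g = 0.22290, g' = -0.8206 → ψ = 0.7716
  ψ = 0.7716: g = -0.02472, g' = -1.1020 → ψ = 0.7492
  ψ = 0.7492: g = -0.00057, g' = -1.0520 → ψ = 0.7487
Converged at ψ = 0.7487.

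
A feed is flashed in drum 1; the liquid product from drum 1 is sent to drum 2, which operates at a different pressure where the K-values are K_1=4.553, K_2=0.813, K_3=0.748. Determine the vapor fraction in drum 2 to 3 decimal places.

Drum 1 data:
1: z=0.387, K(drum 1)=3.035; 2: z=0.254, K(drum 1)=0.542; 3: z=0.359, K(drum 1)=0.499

Drum 1:
Iterate (Newton) starting at ψ₁ = 0.41:
  ψ₁ = 0.410: g = 0.0598, g' = -0.700 → ψ₁ = 0.495
  ψ₁ = 0.495: g = 0.0025, g' = -0.646 → ψ₁ = 0.499
Converged at ψ₁ = 0.499.
Drum-1 compositions:
  1: x = 0.192, y = 0.583
  2: x = 0.329, y = 0.178
  3: x = 0.479, y = 0.239
Drum-2 feed = drum-1 liquid: z₂ = (0.1920, 0.3293, 0.4787).
Drum 2:
Material balance + equilibrium reduce to Σ zᵢ(Kᵢ−1)/(1+ψ₂(Kᵢ−1)) = 0.
Check two-phase: ΣzᵢKᵢ = 1.500 > 1 and Σzᵢ/Kᵢ = 1.087 > 1, so g(0) = 0.500 > 0 and g(1) = -0.087 < 0.
Newton–Raphson from ψ₂ = 0.5:
  ψ₂ = 0.500: g = 0.0397, g' = -0.368 → ψ₂ = 0.608
  ψ₂ = 0.608: g = 0.0039, g' = -0.300 → ψ₂ = 0.621
Converged at ψ₂ = 0.621.
  1: x = 0.060, y = 0.273
  2: x = 0.373, y = 0.303
  3: x = 0.568, y = 0.425

V/F (drum 2) = 0.621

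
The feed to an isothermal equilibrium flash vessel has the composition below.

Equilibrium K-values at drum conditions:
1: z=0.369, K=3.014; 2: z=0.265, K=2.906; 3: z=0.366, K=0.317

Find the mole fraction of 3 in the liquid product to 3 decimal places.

x_3 = 0.742

Let ψ = V/F and solve Σ zᵢ(Kᵢ−1)/(1+ψ(Kᵢ−1)) = 0.
g(0) = ΣzᵢKᵢ − 1 = 0.998 and g(1) = 1 − Σzᵢ/Kᵢ = -0.368, so a root lies in (0, 1).
Newton–Raphson from ψ = 0.5:
  ψ = 0.500: g = 0.2493, g' = -1.018 → ψ = 0.745
  ψ = 0.745: g = -0.0030, g' = -1.111 → ψ = 0.742
Converged at ψ = 0.742.
Compositions from xᵢ = zᵢ/(1+ψ(Kᵢ−1)), yᵢ = Kᵢxᵢ:
  1: x = 0.148, y = 0.446
  2: x = 0.110, y = 0.319
  3: x = 0.742, y = 0.235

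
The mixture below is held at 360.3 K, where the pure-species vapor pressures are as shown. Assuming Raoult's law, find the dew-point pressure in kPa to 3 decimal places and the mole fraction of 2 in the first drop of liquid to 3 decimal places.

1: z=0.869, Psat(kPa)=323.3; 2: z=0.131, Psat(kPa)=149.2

At the dew point ψ → 1, so Σzᵢ/Kᵢ = 1 with Kᵢ = Pᵢˢᵃᵗ/P ⇒ 1/P = Σzᵢ/Pᵢˢᵃᵗ.
1/P = 0.869/323.3 + 0.131/149.2 = 0.003566 ⇒ P = 280.432 kPa
xᵢ = zᵢP/Pᵢˢᵃᵗ ⇒ x_2 = 0.131·280.432/149.2 = 0.246

Pdew = 280.432 kPa, x_2 = 0.246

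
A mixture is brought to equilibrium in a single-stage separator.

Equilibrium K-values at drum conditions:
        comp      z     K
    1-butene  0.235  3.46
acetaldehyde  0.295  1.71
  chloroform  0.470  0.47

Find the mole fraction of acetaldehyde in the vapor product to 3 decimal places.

Let ψ = V/F and solve Σ zᵢ(Kᵢ−1)/(1+ψ(Kᵢ−1)) = 0.
Feasibility: ΣzᵢKᵢ = 1.538, Σzᵢ/Kᵢ = 1.240 — both > 1, two phases present.
Newton iteration, ψ⁰ = 0.5:
  ψ = 0.500: g = 0.0749, g' = -0.611 → ψ = 0.623
  ψ = 0.623: g = 0.0019, g' = -0.587 → ψ = 0.626
Converged at ψ = 0.626.
Compositions from xᵢ = zᵢ/(1+ψ(Kᵢ−1)), yᵢ = Kᵢxᵢ:
  1-butene: x = 0.093, y = 0.320
  acetaldehyde: x = 0.204, y = 0.349
  chloroform: x = 0.703, y = 0.331

y_acetaldehyde = 0.349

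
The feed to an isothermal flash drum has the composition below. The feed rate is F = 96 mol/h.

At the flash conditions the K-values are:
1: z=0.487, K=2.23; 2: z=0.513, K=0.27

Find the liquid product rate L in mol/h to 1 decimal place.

L = 72.0 mol/h

Iterate (Newton) starting at V/F = 0.5:
  V/F = 0.500: g = -0.2188, g' = -0.960 → V/F = 0.272
  V/F = 0.272: g = -0.0186, g' = -0.839 → V/F = 0.250
Converged at V/F = 0.250.
Then V = V/F·F = 0.2501·96 = 24.0 mol/h and L = F − V = 72.0 mol/h.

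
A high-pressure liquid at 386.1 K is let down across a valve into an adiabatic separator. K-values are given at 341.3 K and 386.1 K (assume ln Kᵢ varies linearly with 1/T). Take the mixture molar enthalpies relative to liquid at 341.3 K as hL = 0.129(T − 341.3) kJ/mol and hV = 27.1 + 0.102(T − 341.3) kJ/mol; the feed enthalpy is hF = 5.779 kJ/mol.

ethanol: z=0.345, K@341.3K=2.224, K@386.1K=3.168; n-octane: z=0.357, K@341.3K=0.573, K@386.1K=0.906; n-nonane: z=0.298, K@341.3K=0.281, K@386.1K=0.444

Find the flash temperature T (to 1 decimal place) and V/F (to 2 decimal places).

T = 348.8 K, V/F = 0.18

Adiabatic flash: solve Rachford–Rice at each trial T, then check hF = ψ·hV(T) + (1−ψ)·hL(T).
  T = 341.3 K: K = (2.224, 0.573, 0.281), RR gives ψ = 0.079, H_out = 2.146 kJ/mol
  T = 386.1 K: K = (3.168, 0.906, 0.444), RR gives ψ = 0.680, H_out = 23.386 kJ/mol
  T = 363.7 K: K = (2.683, 0.731, 0.358), RR gives ψ = 0.371, H_out = 12.706 kJ/mol
  T = 352.5 K: K = (2.450, 0.650, 0.319), RR gives ψ = 0.227, H_out = 7.538 kJ/mol
  T = 346.9 K: K = (2.336, 0.611, 0.299), RR gives ψ = 0.155, H_out = 4.892 kJ/mol
  T = 349.7 K: K = (2.393, 0.630, 0.309), RR gives ψ = 0.191, H_out = 6.224 kJ/mol
  T = 348.3 K: K = (2.365, 0.620, 0.304), RR gives ψ = 0.173, H_out = 5.561 kJ/mol
Linear interpolation between T = 348.3 (H_out = 5.561) and T = 349.7 (H_out = 6.224) on hF = 5.779 gives T ≈ 348.8 K, at which ψ = 0.18.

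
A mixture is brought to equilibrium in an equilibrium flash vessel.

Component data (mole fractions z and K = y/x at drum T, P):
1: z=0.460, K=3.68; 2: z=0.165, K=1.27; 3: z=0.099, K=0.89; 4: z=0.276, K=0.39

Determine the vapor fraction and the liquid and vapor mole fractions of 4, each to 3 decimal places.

Let ψ = V/F and solve Σ zᵢ(Kᵢ−1)/(1+ψ(Kᵢ−1)) = 0.
Feasibility: ΣzᵢKᵢ = 2.098, Σzᵢ/Kᵢ = 1.074 — both > 1, two phases present.
Newton iteration, ψ⁰ = 0.57:
  ψ = 0.570: g = 0.2566, g' = -0.769 → ψ = 0.904
  ψ = 0.904: g = 0.0088, g' = -0.801 → ψ = 0.915
Converged at ψ = 0.915.
Compositions from xᵢ = zᵢ/(1+ψ(Kᵢ−1)), yᵢ = Kᵢxᵢ:
  1: x = 0.133, y = 0.491
  2: x = 0.132, y = 0.168
  3: x = 0.110, y = 0.098
  4: x = 0.624, y = 0.243

ψ = 0.915, x_4 = 0.624, y_4 = 0.243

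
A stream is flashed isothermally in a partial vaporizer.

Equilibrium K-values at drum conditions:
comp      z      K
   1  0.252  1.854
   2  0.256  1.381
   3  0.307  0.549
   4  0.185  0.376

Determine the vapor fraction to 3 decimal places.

Material balance + equilibrium reduce to Σ zᵢ(Kᵢ−1)/(1+ψ(Kᵢ−1)) = 0.
Feasibility: ΣzᵢKᵢ = 1.059, Σzᵢ/Kᵢ = 1.373 — both > 1, two phases present.
Newton iteration, ψ⁰ = 0.36:
  ψ = 0.360: g = -0.0638, g' = -0.345 → ψ = 0.175
  ψ = 0.175: g = -0.0013, g' = -0.336 → ψ = 0.171
Converged at ψ = 0.171.

ψ = 0.171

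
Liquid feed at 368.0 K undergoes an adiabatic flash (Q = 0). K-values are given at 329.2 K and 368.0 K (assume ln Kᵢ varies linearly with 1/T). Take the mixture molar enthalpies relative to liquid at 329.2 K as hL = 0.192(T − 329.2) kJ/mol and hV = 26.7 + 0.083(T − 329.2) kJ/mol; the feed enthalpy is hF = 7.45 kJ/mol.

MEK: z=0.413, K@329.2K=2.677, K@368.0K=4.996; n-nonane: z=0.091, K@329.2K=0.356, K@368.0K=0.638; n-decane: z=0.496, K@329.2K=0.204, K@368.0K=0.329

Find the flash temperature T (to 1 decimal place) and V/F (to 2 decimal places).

Adiabatic flash: solve Rachford–Rice at each trial T, then check hF = ψ·hV(T) + (1−ψ)·hL(T).
  T = 329.2 K: K = (2.677, 0.356, 0.204), RR gives ψ = 0.184, H_out = 4.918 kJ/mol
  T = 368.0 K: K = (4.996, 0.638, 0.329), RR gives ψ = 0.508, H_out = 18.854 kJ/mol
  T = 348.6 K: K = (3.721, 0.484, 0.263), RR gives ψ = 0.369, H_out = 12.802 kJ/mol
  T = 338.9 K: K = (3.171, 0.417, 0.232), RR gives ψ = 0.287, H_out = 9.228 kJ/mol
  T = 334.0 K: K = (2.915, 0.385, 0.218), RR gives ψ = 0.239, H_out = 7.172 kJ/mol
  T = 336.4 K: K = (3.038, 0.401, 0.225), RR gives ψ = 0.263, H_out = 8.205 kJ/mol
Linear interpolation between T = 334.0 (H_out = 7.172) and T = 336.4 (H_out = 8.205) on hF = 7.45 gives T ≈ 334.6 K, at which ψ = 0.25.

T = 334.6 K, V/F = 0.25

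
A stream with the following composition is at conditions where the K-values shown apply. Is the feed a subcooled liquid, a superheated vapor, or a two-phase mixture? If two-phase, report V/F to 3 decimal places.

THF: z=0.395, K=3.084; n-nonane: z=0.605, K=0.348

ΣzᵢKᵢ = 1.429; Σzᵢ/Kᵢ = 1.867.
Both exceed 1, so a two-phase solution exists.
Material balance + equilibrium reduce to Σ zᵢ(Kᵢ−1)/(1+ψ(Kᵢ−1)) = 0.
Newton–Raphson from ψ = 0.5:
  ψ = 0.500: g = -0.1821, g' = -0.978 → ψ = 0.314
  ψ = 0.314: g = 0.0019, g' = -1.034 → ψ = 0.316
Converged at ψ = 0.316.

two-phase, V/F = 0.316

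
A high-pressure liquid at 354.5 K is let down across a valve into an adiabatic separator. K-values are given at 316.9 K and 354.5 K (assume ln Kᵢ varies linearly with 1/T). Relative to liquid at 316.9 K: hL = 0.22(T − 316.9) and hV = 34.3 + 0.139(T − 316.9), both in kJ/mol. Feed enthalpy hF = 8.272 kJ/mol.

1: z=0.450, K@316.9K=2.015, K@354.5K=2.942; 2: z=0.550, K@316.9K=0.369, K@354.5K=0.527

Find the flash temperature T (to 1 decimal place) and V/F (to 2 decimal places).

T = 320.1 K, V/F = 0.22

Adiabatic flash: solve Rachford–Rice at each trial T, then check hF = ψ·hV(T) + (1−ψ)·hL(T).
  T = 316.9 K: K = (2.015, 0.369), RR gives ψ = 0.171, H_out = 5.875 kJ/mol
  T = 354.5 K: K = (2.942, 0.527), RR gives ψ = 0.668, H_out = 29.155 kJ/mol
  T = 335.7 K: K = (2.461, 0.445), RR gives ψ = 0.435, H_out = 18.390 kJ/mol
  T = 326.3 K: K = (2.233, 0.407), RR gives ψ = 0.312, H_out = 12.539 kJ/mol
  T = 321.6 K: K = (2.123, 0.388), RR gives ψ = 0.245, H_out = 9.343 kJ/mol
  T = 319.2 K: K = (2.067, 0.378), RR gives ψ = 0.208, H_out = 7.612 kJ/mol
Linear interpolation between T = 319.2 (H_out = 7.612) and T = 321.6 (H_out = 9.343) on hF = 8.272 gives T ≈ 320.1 K, at which ψ = 0.22.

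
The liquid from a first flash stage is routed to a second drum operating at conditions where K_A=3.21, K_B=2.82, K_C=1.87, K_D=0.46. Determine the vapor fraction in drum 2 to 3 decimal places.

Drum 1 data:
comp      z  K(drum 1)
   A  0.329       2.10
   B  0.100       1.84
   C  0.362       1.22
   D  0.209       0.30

Drum 1:
Material balance + equilibrium reduce to Σ zᵢ(Kᵢ−1)/(1+ψ₁(Kᵢ−1)) = 0.
Feasibility: ΣzᵢKᵢ = 1.379, Σzᵢ/Kᵢ = 1.204 — both > 1, two phases present.
Newton iteration, ψ₁⁰ = 0.33:
  ψ₁ = 0.330: g = 0.2153, g' = -0.446 → ψ₁ = 0.813
  ψ₁ = 0.813: g = -0.0308, g' = -0.700 → ψ₁ = 0.769
  ψ₁ = 0.769: g = -0.0015, g' = -0.636 → ψ₁ = 0.766
Converged at ψ₁ = 0.766.
Drum-1 compositions:
  A: x = 0.179, y = 0.375
  B: x = 0.061, y = 0.112
  C: x = 0.310, y = 0.378
  D: x = 0.451, y = 0.135
Drum-2 feed = drum-1 liquid: z₂ = (0.1785, 0.0608, 0.3098, 0.4509).
Drum 2:
Newton iteration, ψ₂⁰ = 0.5:
  ψ₂ = 0.500: g = 0.0997, g' = -0.613 → ψ₂ = 0.663
  ψ₂ = 0.663: g = 0.0020, g' = -0.598 → ψ₂ = 0.666
Converged at ψ₂ = 0.666.
  A: x = 0.072, y = 0.232
  B: x = 0.027, y = 0.078
  C: x = 0.196, y = 0.367
  D: x = 0.704, y = 0.324

V/F (drum 2) = 0.666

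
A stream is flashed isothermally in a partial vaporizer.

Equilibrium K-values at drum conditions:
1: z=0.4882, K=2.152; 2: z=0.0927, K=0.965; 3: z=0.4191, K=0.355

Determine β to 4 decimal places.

β = 0.4280

Rachford–Rice: g(β) = Σ zᵢ(Kᵢ−1)/(1+β(Kᵢ−1)) = 0.
Check two-phase: ΣzᵢKᵢ = 1.2888 > 1 and Σzᵢ/Kᵢ = 1.5035 > 1, so g(0) = 0.2888 > 0 and g(1) = -0.5035 < 0.
Iterate (Newton) starting at β = 0.63:
  β = 0.6300: g = -0.13278, g' = -0.7124 → β = 0.4436
  β = 0.4436: g = -0.00977, g' = -0.6260 → β = 0.4280
Converged at β = 0.4280.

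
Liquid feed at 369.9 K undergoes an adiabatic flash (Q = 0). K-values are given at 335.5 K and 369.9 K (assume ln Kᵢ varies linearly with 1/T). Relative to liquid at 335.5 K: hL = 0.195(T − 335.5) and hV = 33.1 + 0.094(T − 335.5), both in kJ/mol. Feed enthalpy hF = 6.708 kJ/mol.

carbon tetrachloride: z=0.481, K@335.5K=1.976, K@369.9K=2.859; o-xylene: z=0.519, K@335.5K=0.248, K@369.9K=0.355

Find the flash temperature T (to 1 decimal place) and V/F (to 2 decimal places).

Adiabatic flash: solve Rachford–Rice at each trial T, then check hF = ψ·hV(T) + (1−ψ)·hL(T).
  T = 335.5 K: K = (1.976, 0.248), RR gives ψ = 0.108, H_out = 3.570 kJ/mol
  T = 369.9 K: K = (2.859, 0.355), RR gives ψ = 0.467, H_out = 20.530 kJ/mol
  T = 352.7 K: K = (2.398, 0.299), RR gives ψ = 0.315, H_out = 13.243 kJ/mol
  T = 344.1 K: K = (2.182, 0.273), RR gives ψ = 0.223, H_out = 8.855 kJ/mol
  T = 339.8 K: K = (2.078, 0.260), RR gives ψ = 0.169, H_out = 6.354 kJ/mol
  T = 342.0 K: K = (2.131, 0.267), RR gives ψ = 0.197, H_out = 7.665 kJ/mol
Linear interpolation between T = 339.8 (H_out = 6.354) and T = 342.0 (H_out = 7.665) on hF = 6.708 gives T ≈ 340.4 K, at which ψ = 0.18.

T = 340.4 K, V/F = 0.18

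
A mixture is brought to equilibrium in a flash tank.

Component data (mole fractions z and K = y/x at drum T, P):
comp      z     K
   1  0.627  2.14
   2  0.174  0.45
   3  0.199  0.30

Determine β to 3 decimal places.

Let β = V/F and solve Σ zᵢ(Kᵢ−1)/(1+β(Kᵢ−1)) = 0.
Check two-phase: ΣzᵢKᵢ = 1.480 > 1 and Σzᵢ/Kᵢ = 1.343 > 1, so g(0) = 0.480 > 0 and g(1) = -0.343 < 0.
Iterate (Newton) starting at β = 0.5:
  β = 0.500: g = 0.1090, g' = -0.662 → β = 0.665
  β = 0.665: g = -0.0047, g' = -0.736 → β = 0.658
Converged at β = 0.658.

β = 0.658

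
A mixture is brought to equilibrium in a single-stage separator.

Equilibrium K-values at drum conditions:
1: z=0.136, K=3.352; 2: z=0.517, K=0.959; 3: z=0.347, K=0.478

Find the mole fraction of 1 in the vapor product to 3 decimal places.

y_1 = 0.317

Newton iteration, V/F⁰ = 0.5:
  V/F = 0.500: g = -0.1197, g' = -0.333 → V/F = 0.140
  V/F = 0.140: g = 0.0237, g' = -0.536 → V/F = 0.185
  V/F = 0.185: g = 0.0012, g' = -0.482 → V/F = 0.187
Converged at V/F = 0.187.
Compositions from xᵢ = zᵢ/(1+V/F(Kᵢ−1)), yᵢ = Kᵢxᵢ:
  1: x = 0.094, y = 0.317
  2: x = 0.521, y = 0.500
  3: x = 0.385, y = 0.184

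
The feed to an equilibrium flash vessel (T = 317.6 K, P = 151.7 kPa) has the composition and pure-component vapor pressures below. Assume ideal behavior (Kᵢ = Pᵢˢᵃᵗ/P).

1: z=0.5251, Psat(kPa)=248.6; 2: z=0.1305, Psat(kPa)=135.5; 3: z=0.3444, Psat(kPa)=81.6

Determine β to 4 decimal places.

Raoult's law: Kᵢ = Pᵢˢᵃᵗ/P = Pᵢˢᵃᵗ/151.7.
  K_1 = 248.6/151.7 = 1.638761, K_2 = 135.5/151.7 = 0.893210, K_3 = 81.6/151.7 = 0.537904
Material balance + equilibrium reduce to Σ zᵢ(Kᵢ−1)/(1+β(Kᵢ−1)) = 0.
Check two-phase: ΣzᵢKᵢ = 1.1623 > 1 and Σzᵢ/Kᵢ = 1.1068 > 1, so g(0) = 0.1623 > 0 and g(1) = -0.1068 < 0.
Iterate (Newton) starting at β = 0.5:
  β = 0.5000: g = 0.03253, g' = -0.2491 → β = 0.6306
  β = 0.6306: g = -0.00043, g' = -0.2570 → β = 0.6289
Converged at β = 0.6289.

β = 0.6289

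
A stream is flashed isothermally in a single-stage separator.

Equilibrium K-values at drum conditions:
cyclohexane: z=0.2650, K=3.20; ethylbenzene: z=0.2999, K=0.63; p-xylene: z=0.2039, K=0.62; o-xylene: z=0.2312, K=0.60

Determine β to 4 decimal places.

β = 0.3591

Material balance + equilibrium reduce to Σ zᵢ(Kᵢ−1)/(1+β(Kᵢ−1)) = 0.
g(0) = ΣzᵢKᵢ − 1 = 0.3021 and g(1) = 1 − Σzᵢ/Kᵢ = -0.2730, so a root lies in (0, 1).
Newton–Raphson from β = 0.5:
  β = 0.5000: g = -0.06979, g' = -0.4553 → β = 0.3467
  β = 0.3467: g = 0.00682, g' = -0.5557 → β = 0.3590
  β = 0.3590: g = 0.00007, g' = -0.5449 → β = 0.3591
Converged at β = 0.3591.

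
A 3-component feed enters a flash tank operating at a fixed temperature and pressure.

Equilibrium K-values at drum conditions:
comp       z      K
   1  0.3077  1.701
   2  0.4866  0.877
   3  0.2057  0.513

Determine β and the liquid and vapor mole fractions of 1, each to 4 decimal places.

β = 0.2930, x_1 = 0.2553, y_1 = 0.4342

Let β = V/F and solve Σ zᵢ(Kᵢ−1)/(1+β(Kᵢ−1)) = 0.
g(0) = ΣzᵢKᵢ − 1 = 0.0557 and g(1) = 1 − Σzᵢ/Kᵢ = -0.1367, so a root lies in (0, 1).
Newton–Raphson from β = 0.4:
  β = 0.4000: g = -0.01890, g' = -0.1756 → β = 0.2924
  β = 0.2924: g = 0.00011, g' = -0.1784 → β = 0.2930
Converged at β = 0.2930.
Compositions from xᵢ = zᵢ/(1+β(Kᵢ−1)), yᵢ = Kᵢxᵢ:
  1: x = 0.2553, y = 0.4342
  2: x = 0.5048, y = 0.4427
  3: x = 0.2399, y = 0.1231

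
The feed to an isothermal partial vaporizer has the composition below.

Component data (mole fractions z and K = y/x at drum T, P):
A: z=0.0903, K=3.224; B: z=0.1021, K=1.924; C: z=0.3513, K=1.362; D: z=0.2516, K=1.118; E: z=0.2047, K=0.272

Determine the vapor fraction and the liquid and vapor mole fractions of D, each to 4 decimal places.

Let ψ = V/F and solve Σ zᵢ(Kᵢ−1)/(1+ψ(Kᵢ−1)) = 0.
g(0) = ΣzᵢKᵢ − 1 = 0.3030 and g(1) = 1 − Σzᵢ/Kᵢ = -0.3166, so a root lies in (0, 1).
Newton iteration, ψ⁰ = 0.48:
  ψ = 0.4800: g = 0.06986, g' = -0.4392 → ψ = 0.6391
  ψ = 0.6391: g = -0.00553, g' = -0.5234 → ψ = 0.6285
  ψ = 0.6285: g = -0.00005, g' = -0.5149 → ψ = 0.6284
Converged at ψ = 0.6284.
Compositions from xᵢ = zᵢ/(1+ψ(Kᵢ−1)), yᵢ = Kᵢxᵢ:
  A: x = 0.0377, y = 0.1214
  B: x = 0.0646, y = 0.1243
  C: x = 0.2862, y = 0.3898
  D: x = 0.2342, y = 0.2619
  E: x = 0.3773, y = 0.1026

ψ = 0.6284, x_D = 0.2342, y_D = 0.2619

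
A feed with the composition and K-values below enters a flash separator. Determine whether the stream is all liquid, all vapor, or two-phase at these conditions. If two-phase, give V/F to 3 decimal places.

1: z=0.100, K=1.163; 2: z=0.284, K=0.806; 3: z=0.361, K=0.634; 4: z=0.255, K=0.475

all liquid

ΣzᵢKᵢ = 0.695; Σzᵢ/Kᵢ = 1.545.
Since ΣzᵢKᵢ < 1 the mixture is below its bubble point — single liquid phase.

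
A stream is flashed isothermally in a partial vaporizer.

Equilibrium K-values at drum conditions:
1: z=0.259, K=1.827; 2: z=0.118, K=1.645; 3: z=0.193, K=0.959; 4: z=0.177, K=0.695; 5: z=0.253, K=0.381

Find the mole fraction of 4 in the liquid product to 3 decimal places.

Newton–Raphson from V/F = 0.48:
  V/F = 0.480: g = -0.0827, g' = -0.339 → V/F = 0.236
  V/F = 0.236: g = -0.0042, g' = -0.313 → V/F = 0.222
Converged at V/F = 0.222.
Compositions from xᵢ = zᵢ/(1+V/F(Kᵢ−1)), yᵢ = Kᵢxᵢ:
  1: x = 0.219, y = 0.400
  2: x = 0.103, y = 0.170
  3: x = 0.195, y = 0.187
  4: x = 0.190, y = 0.132
  5: x = 0.293, y = 0.112

x_4 = 0.190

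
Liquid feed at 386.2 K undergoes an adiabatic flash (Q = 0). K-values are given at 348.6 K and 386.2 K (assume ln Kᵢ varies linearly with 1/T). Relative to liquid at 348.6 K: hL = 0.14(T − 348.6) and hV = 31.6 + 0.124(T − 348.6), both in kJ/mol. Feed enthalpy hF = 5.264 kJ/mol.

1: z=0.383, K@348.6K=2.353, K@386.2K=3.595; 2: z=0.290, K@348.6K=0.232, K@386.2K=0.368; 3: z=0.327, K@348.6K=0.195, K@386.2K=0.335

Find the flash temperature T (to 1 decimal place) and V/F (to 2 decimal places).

T = 357.7 K, V/F = 0.13

Adiabatic flash: solve Rachford–Rice at each trial T, then check hF = ψ·hV(T) + (1−ψ)·hL(T).
  T = 348.6 K: K = (2.353, 0.232, 0.195), RR gives ψ = 0.030, H_out = 0.956 kJ/mol
  T = 386.2 K: K = (3.595, 0.368, 0.335), RR gives ψ = 0.352, H_out = 16.170 kJ/mol
  T = 367.4 K: K = (2.940, 0.296, 0.259), RR gives ψ = 0.211, H_out = 9.241 kJ/mol
  T = 358.0 K: K = (2.638, 0.263, 0.226), RR gives ψ = 0.129, H_out = 5.382 kJ/mol
  T = 353.3 K: K = (2.493, 0.247, 0.210), RR gives ψ = 0.083, H_out = 3.260 kJ/mol
  T = 355.6 K: K = (2.564, 0.255, 0.218), RR gives ψ = 0.106, H_out = 4.318 kJ/mol
Linear interpolation between T = 355.6 (H_out = 4.318) and T = 358.0 (H_out = 5.382) on hF = 5.264 gives T ≈ 357.7 K, at which ψ = 0.13.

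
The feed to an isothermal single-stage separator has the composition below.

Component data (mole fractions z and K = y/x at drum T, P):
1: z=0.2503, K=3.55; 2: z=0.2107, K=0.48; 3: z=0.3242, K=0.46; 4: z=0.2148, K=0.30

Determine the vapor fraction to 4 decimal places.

Let ψ = V/F and solve Σ zᵢ(Kᵢ−1)/(1+ψ(Kᵢ−1)) = 0.
Feasibility: ΣzᵢKᵢ = 1.2033, Σzᵢ/Kᵢ = 1.9302 — both > 1, two phases present.
Newton iteration, ψ⁰ = 0.5:
  ψ = 0.5000: g = -0.33865, g' = -0.8450 → ψ = 0.0992
  ψ = 0.0992: g = 0.04726, g' = -1.3270 → ψ = 0.1349
  ψ = 0.1349: g = 0.00225, g' = -1.2054 → ψ = 0.1367
Converged at ψ = 0.1367.

ψ = 0.1367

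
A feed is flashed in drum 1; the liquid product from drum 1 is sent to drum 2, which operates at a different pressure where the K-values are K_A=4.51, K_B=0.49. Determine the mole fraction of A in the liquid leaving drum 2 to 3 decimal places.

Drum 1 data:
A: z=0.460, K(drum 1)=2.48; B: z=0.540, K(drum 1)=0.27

Drum 1:
Rachford–Rice: g(ψ₁) = Σ zᵢ(Kᵢ−1)/(1+ψ₁(Kᵢ−1)) = 0.
g(0) = ΣzᵢKᵢ − 1 = 0.287 and g(1) = 1 − Σzᵢ/Kᵢ = -1.185, so a root lies in (0, 1).
Iterate (Newton) starting at ψ₁ = 0.5:
  ψ₁ = 0.500: g = -0.2295, g' = -1.046 → ψ₁ = 0.281
  ψ₁ = 0.281: g = -0.0148, g' = -0.958 → ψ₁ = 0.265
Converged at ψ₁ = 0.265.
Drum-1 compositions:
  A: x = 0.330, y = 0.819
  B: x = 0.670, y = 0.181
Drum-2 feed = drum-1 liquid: z₂ = (0.3303, 0.6697).
Drum 2:
Rachford–Rice: g(ψ₂) = Σ zᵢ(Kᵢ−1)/(1+ψ₂(Kᵢ−1)) = 0.
g(0) = ΣzᵢKᵢ − 1 = 0.818 and g(1) = 1 − Σzᵢ/Kᵢ = -0.440, so a root lies in (0, 1).
Binary case is linear: z₁(K₁−1)(1+ψ₂(K₂−1)) + z₂(K₂−1)(1+ψ₂(K₁−1)) = 0
⇒ ψ₂ = [z₁(K₁−1)+z₂(K₂−1)] / [−(K₁−1)(K₂−1)] = 0.8179/1.7901 = 0.457
  A: x = 0.127, y = 0.572
  B: x = 0.873, y = 0.428

x_A (drum 2) = 0.127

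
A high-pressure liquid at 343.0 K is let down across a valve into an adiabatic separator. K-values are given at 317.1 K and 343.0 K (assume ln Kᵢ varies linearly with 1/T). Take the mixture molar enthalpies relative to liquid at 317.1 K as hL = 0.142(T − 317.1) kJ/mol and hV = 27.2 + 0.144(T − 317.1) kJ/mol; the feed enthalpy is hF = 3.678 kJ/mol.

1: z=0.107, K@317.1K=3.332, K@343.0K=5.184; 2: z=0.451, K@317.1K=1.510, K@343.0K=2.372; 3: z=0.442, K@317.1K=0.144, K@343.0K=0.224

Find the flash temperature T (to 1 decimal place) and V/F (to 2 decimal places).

Adiabatic flash: solve Rachford–Rice at each trial T, then check hF = ψ·hV(T) + (1−ψ)·hL(T).
  T = 317.1 K: K = (3.332, 1.510, 0.144), RR gives ψ = 0.108, H_out = 2.951 kJ/mol
  T = 343.0 K: K = (5.184, 2.372, 0.224), RR gives ψ = 0.459, H_out = 16.191 kJ/mol
  T = 330.1 K: K = (4.196, 1.911, 0.181), RR gives ψ = 0.317, H_out = 10.477 kJ/mol
  T = 323.6 K: K = (3.748, 1.703, 0.162), RR gives ψ = 0.224, H_out = 7.013 kJ/mol
  T = 320.4 K: K = (3.539, 1.606, 0.153), RR gives ψ = 0.170, H_out = 5.098 kJ/mol
  T = 318.8 K: K = (3.438, 1.559, 0.149), RR gives ψ = 0.141, H_out = 4.080 kJ/mol
Linear interpolation between T = 317.1 (H_out = 2.951) and T = 318.8 (H_out = 4.080) on hF = 3.678 gives T ≈ 318.2 K, at which ψ = 0.13.

T = 318.2 K, V/F = 0.13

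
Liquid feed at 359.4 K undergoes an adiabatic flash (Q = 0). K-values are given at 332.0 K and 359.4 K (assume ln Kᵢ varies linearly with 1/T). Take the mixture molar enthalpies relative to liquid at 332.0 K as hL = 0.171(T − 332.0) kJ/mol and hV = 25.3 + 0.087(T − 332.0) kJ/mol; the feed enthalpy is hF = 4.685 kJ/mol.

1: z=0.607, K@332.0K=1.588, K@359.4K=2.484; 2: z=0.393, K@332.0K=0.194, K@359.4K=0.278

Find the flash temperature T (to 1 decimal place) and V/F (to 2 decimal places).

T = 334.7 K, V/F = 0.17

Adiabatic flash: solve Rachford–Rice at each trial T, then check hF = ψ·hV(T) + (1−ψ)·hL(T).
  T = 332.0 K: K = (1.588, 0.194), RR gives ψ = 0.085, H_out = 2.144 kJ/mol
  T = 359.4 K: K = (2.484, 0.278), RR gives ψ = 0.576, H_out = 17.930 kJ/mol
  T = 345.7 K: K = (2.004, 0.234), RR gives ψ = 0.401, H_out = 12.022 kJ/mol
  T = 338.9 K: K = (1.790, 0.214), RR gives ψ = 0.274, H_out = 7.955 kJ/mol
  T = 335.4 K: K = (1.685, 0.204), RR gives ψ = 0.189, H_out = 5.300 kJ/mol
  T = 333.7 K: K = (1.636, 0.199), RR gives ψ = 0.140, H_out = 3.808 kJ/mol
Linear interpolation between T = 333.7 (H_out = 3.808) and T = 335.4 (H_out = 5.300) on hF = 4.685 gives T ≈ 334.7 K, at which ψ = 0.17.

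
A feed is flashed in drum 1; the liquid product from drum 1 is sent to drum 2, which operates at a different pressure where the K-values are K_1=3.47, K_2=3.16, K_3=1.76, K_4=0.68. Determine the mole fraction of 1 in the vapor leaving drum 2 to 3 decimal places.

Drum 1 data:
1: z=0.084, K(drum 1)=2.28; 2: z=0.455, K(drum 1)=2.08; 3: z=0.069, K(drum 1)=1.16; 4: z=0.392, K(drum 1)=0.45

y_1 (drum 2) = 0.052

Drum 1:
Rachford–Rice: g(ψ₁) = Σ zᵢ(Kᵢ−1)/(1+ψ₁(Kᵢ−1)) = 0.
Feasibility: ΣzᵢKᵢ = 1.394, Σzᵢ/Kᵢ = 1.186 — both > 1, two phases present.
Newton iteration, ψ₁⁰ = 0.61:
  ψ₁ = 0.610: g = 0.0422, g' = -0.506 → ψ₁ = 0.693
  ψ₁ = 0.693: g = -0.0006, g' = -0.523 → ψ₁ = 0.692
Converged at ψ₁ = 0.692.
Drum-1 compositions:
  1: x = 0.045, y = 0.102
  2: x = 0.260, y = 0.542
  3: x = 0.062, y = 0.072
  4: x = 0.633, y = 0.285
Drum-2 feed = drum-1 liquid: z₂ = (0.0445, 0.2604, 0.0621, 0.6330).
Drum 2:
Let ψ₂ = V/F and solve Σ zᵢ(Kᵢ−1)/(1+ψ₂(Kᵢ−1)) = 0.
g(0) = ΣzᵢKᵢ − 1 = 0.517 and g(1) = 1 − Σzᵢ/Kᵢ = -0.061, so a root lies in (0, 1).
Newton–Raphson from ψ₂ = 0.5:
  ψ₂ = 0.500: g = 0.1127, g' = -0.446 → ψ₂ = 0.753
  ψ₂ = 0.753: g = 0.0159, g' = -0.336 → ψ₂ = 0.800
  ψ₂ = 0.800: g = 0.0003, g' = -0.325 → ψ₂ = 0.801
Converged at ψ₂ = 0.801.
  1: x = 0.015, y = 0.052
  2: x = 0.095, y = 0.301
  3: x = 0.039, y = 0.068
  4: x = 0.851, y = 0.579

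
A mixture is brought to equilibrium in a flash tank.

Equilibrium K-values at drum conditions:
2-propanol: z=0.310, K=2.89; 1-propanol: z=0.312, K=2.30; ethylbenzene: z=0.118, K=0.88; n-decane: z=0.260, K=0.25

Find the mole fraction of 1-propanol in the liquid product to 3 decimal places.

Let ψ = V/F and solve Σ zᵢ(Kᵢ−1)/(1+ψ(Kᵢ−1)) = 0.
Check two-phase: ΣzᵢKᵢ = 1.782 > 1 and Σzᵢ/Kᵢ = 1.417 > 1, so g(0) = 0.782 > 0 and g(1) = -0.417 < 0.
Iterate (Newton) starting at ψ = 0.5:
  ψ = 0.500: g = 0.2200, g' = -0.863 → ψ = 0.755
  ψ = 0.755: g = -0.0190, g' = -1.102 → ψ = 0.738
  ψ = 0.738: g = -0.0003, g' = -1.066 → ψ = 0.737
Converged at ψ = 0.737.
Compositions from xᵢ = zᵢ/(1+ψ(Kᵢ−1)), yᵢ = Kᵢxᵢ:
  2-propanol: x = 0.130, y = 0.374
  1-propanol: x = 0.159, y = 0.366
  ethylbenzene: x = 0.129, y = 0.114
  n-decane: x = 0.582, y = 0.145

x_1-propanol = 0.159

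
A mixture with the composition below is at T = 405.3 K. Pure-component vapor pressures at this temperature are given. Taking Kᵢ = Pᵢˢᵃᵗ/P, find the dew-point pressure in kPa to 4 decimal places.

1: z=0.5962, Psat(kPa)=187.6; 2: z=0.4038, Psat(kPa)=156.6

Pdew = 173.7142 kPa

At the dew point ψ → 1, so Σzᵢ/Kᵢ = 1 with Kᵢ = Pᵢˢᵃᵗ/P ⇒ 1/P = Σzᵢ/Pᵢˢᵃᵗ.
1/P = 0.5962/187.6 + 0.4038/156.6 = 0.0057566 ⇒ P = 173.7142 kPa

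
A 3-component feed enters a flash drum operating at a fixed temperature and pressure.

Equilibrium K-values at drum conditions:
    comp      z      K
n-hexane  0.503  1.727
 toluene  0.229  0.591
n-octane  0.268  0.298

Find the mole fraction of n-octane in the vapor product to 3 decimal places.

y_n-octane = 0.093

Material balance + equilibrium reduce to Σ zᵢ(Kᵢ−1)/(1+β(Kᵢ−1)) = 0.
Check two-phase: ΣzᵢKᵢ = 1.084 > 1 and Σzᵢ/Kᵢ = 1.578 > 1, so g(0) = 0.084 > 0 and g(1) = -0.578 < 0.
Newton–Raphson from β = 0.5:
  β = 0.500: g = -0.1394, g' = -0.517 → β = 0.230
  β = 0.230: g = -0.0146, g' = -0.430 → β = 0.196
Converged at β = 0.196.
Compositions from xᵢ = zᵢ/(1+β(Kᵢ−1)), yᵢ = Kᵢxᵢ:
  n-hexane: x = 0.440, y = 0.760
  toluene: x = 0.249, y = 0.147
  n-octane: x = 0.311, y = 0.093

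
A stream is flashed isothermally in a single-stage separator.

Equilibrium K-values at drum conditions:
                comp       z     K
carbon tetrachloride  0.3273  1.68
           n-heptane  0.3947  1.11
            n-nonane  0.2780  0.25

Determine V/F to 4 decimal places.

V/F = 0.1795

Material balance + equilibrium reduce to Σ zᵢ(Kᵢ−1)/(1+V/F(Kᵢ−1)) = 0.
Feasibility: ΣzᵢKᵢ = 1.0575, Σzᵢ/Kᵢ = 1.6624 — both > 1, two phases present.
Newton iteration, V/F⁰ = 0.47:
  V/F = 0.4700: g = -0.11206, g' = -0.4642 → V/F = 0.2286
  V/F = 0.2286: g = -0.01667, g' = -0.3457 → V/F = 0.1804
  V/F = 0.1804: g = -0.00030, g' = -0.3338 → V/F = 0.1795
Converged at V/F = 0.1795.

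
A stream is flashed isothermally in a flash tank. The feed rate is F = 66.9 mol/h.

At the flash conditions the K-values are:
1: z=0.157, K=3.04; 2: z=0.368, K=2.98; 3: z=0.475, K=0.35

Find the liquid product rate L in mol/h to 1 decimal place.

Newton–Raphson from β = 0.5:
  β = 0.500: g = 0.0673, g' = -0.965 → β = 0.570
Converged at β = 0.570.
Then V = β·F = 0.5699·66.9 = 38.1 mol/h and L = F − V = 28.8 mol/h.

L = 28.8 mol/h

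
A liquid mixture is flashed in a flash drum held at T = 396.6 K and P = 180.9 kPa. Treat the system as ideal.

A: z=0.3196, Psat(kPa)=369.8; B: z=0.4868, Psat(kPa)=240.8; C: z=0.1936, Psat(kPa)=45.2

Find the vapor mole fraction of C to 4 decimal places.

Raoult's law: Kᵢ = Pᵢˢᵃᵗ/P = Pᵢˢᵃᵗ/180.9.
  K_A = 369.8/180.9 = 2.044223, K_B = 240.8/180.9 = 1.331122, K_C = 45.2/180.9 = 0.249862
Material balance + equilibrium reduce to Σ zᵢ(Kᵢ−1)/(1+ψ(Kᵢ−1)) = 0.
Check two-phase: ΣzᵢKᵢ = 1.3497 > 1 and Σzᵢ/Kᵢ = 1.2969 > 1, so g(0) = 0.3497 > 0 and g(1) = -0.2969 < 0.
Iterate (Newton) starting at ψ = 0.5:
  ψ = 0.5000: g = 0.12516, g' = -0.4687 → ψ = 0.7671
  ψ = 0.7671: g = -0.02819, g' = -0.7457 → ψ = 0.7293
  ψ = 0.7293: g = -0.00133, g' = -0.6779 → ψ = 0.7273
Converged at ψ = 0.7273.
Compositions from xᵢ = zᵢ/(1+ψ(Kᵢ−1)), yᵢ = Kᵢxᵢ:
  A: x = 0.1816, y = 0.3713
  B: x = 0.3923, y = 0.5222
  C: x = 0.4260, y = 0.1064

y_C = 0.1064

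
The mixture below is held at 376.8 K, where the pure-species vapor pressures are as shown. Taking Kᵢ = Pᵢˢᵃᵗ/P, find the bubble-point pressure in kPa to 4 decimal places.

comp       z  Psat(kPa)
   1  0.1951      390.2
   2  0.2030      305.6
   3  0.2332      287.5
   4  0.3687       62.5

Pbub = 228.2536 kPa

At the bubble point ψ → 0, so ΣzᵢKᵢ = 1 with Kᵢ = Pᵢˢᵃᵗ/P ⇒ P = ΣzᵢPᵢˢᵃᵗ.
P = 0.1951·390.2 + 0.2030·305.6 + 0.2332·287.5 + 0.3687·62.5 = 228.2536 kPa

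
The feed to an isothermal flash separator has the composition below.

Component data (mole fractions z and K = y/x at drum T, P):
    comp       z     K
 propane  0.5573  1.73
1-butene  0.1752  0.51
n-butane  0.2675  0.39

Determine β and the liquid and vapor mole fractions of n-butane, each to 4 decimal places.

Material balance + equilibrium reduce to Σ zᵢ(Kᵢ−1)/(1+β(Kᵢ−1)) = 0.
g(0) = ΣzᵢKᵢ − 1 = 0.1578 and g(1) = 1 − Σzᵢ/Kᵢ = -0.3516, so a root lies in (0, 1).
Newton–Raphson from β = 0.5:
  β = 0.5000: g = -0.05045, g' = -0.4393 → β = 0.3852
  β = 0.3852: g = -0.00156, g' = -0.4149 → β = 0.3814
Converged at β = 0.3814.
Compositions from xᵢ = zᵢ/(1+β(Kᵢ−1)), yᵢ = Kᵢxᵢ:
  propane: x = 0.4359, y = 0.7542
  1-butene: x = 0.2155, y = 0.1099
  n-butane: x = 0.3486, y = 0.1360

β = 0.3814, x_n-butane = 0.3486, y_n-butane = 0.1360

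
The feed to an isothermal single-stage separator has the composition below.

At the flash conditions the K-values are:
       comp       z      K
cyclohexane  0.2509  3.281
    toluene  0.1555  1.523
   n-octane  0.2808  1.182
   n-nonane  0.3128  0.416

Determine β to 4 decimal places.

Newton iteration, β⁰ = 0.5:
  β = 0.5000: g = 0.12066, g' = -0.5323 → β = 0.7267
  β = 0.7267: g = 0.00206, g' = -0.5364 → β = 0.7305
Converged at β = 0.7305.

β = 0.7305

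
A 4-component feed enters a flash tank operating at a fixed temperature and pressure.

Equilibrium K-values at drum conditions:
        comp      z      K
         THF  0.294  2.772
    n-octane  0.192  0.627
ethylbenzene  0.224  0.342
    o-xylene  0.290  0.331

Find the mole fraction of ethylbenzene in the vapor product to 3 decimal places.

Material balance + equilibrium reduce to Σ zᵢ(Kᵢ−1)/(1+ψ(Kᵢ−1)) = 0.
Feasibility: ΣzᵢKᵢ = 1.108, Σzᵢ/Kᵢ = 1.943 — both > 1, two phases present.
Newton–Raphson from ψ = 0.67:
  ψ = 0.670: g = -0.4725, g' = -0.977 → ψ = 0.186
  ψ = 0.186: g = -0.0750, g' = -0.848 → ψ = 0.098
  ψ = 0.098: g = 0.0044, g' = -0.958 → ψ = 0.103
Converged at ψ = 0.103.
Compositions from xᵢ = zᵢ/(1+ψ(Kᵢ−1)), yᵢ = Kᵢxᵢ:
  THF: x = 0.249, y = 0.690
  n-octane: x = 0.200, y = 0.125
  ethylbenzene: x = 0.240, y = 0.082
  o-xylene: x = 0.311, y = 0.103

y_ethylbenzene = 0.082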